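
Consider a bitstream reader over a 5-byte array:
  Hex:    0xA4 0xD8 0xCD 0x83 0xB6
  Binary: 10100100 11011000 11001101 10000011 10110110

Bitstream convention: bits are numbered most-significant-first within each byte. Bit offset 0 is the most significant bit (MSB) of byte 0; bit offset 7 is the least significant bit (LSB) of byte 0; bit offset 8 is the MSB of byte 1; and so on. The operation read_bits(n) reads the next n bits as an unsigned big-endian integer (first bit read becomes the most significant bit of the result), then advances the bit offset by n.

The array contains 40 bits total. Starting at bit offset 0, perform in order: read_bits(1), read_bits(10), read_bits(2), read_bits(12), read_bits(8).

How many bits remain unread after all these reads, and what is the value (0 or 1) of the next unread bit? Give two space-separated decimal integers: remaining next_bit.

Read 1: bits[0:1] width=1 -> value=1 (bin 1); offset now 1 = byte 0 bit 1; 39 bits remain
Read 2: bits[1:11] width=10 -> value=294 (bin 0100100110); offset now 11 = byte 1 bit 3; 29 bits remain
Read 3: bits[11:13] width=2 -> value=3 (bin 11); offset now 13 = byte 1 bit 5; 27 bits remain
Read 4: bits[13:25] width=12 -> value=411 (bin 000110011011); offset now 25 = byte 3 bit 1; 15 bits remain
Read 5: bits[25:33] width=8 -> value=7 (bin 00000111); offset now 33 = byte 4 bit 1; 7 bits remain

Answer: 7 0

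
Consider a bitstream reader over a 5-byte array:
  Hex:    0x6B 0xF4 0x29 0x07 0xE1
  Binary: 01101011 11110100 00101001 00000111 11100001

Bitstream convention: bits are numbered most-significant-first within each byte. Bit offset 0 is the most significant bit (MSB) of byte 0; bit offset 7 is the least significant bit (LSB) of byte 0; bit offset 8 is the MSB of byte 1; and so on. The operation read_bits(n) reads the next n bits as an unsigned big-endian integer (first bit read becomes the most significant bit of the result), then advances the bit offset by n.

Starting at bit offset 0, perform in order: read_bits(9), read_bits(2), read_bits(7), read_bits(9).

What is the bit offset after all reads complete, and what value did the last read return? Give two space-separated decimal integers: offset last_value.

Read 1: bits[0:9] width=9 -> value=215 (bin 011010111); offset now 9 = byte 1 bit 1; 31 bits remain
Read 2: bits[9:11] width=2 -> value=3 (bin 11); offset now 11 = byte 1 bit 3; 29 bits remain
Read 3: bits[11:18] width=7 -> value=80 (bin 1010000); offset now 18 = byte 2 bit 2; 22 bits remain
Read 4: bits[18:27] width=9 -> value=328 (bin 101001000); offset now 27 = byte 3 bit 3; 13 bits remain

Answer: 27 328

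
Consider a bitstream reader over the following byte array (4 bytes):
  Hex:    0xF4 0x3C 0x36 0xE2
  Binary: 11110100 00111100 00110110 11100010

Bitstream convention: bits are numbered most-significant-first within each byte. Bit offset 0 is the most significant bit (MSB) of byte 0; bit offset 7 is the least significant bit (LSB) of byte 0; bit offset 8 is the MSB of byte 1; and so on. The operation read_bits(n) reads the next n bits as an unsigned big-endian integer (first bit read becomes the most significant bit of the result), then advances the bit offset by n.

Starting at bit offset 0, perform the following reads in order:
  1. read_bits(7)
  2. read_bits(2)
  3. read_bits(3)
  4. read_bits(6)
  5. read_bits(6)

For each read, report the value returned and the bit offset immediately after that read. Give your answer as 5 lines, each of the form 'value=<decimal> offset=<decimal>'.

Read 1: bits[0:7] width=7 -> value=122 (bin 1111010); offset now 7 = byte 0 bit 7; 25 bits remain
Read 2: bits[7:9] width=2 -> value=0 (bin 00); offset now 9 = byte 1 bit 1; 23 bits remain
Read 3: bits[9:12] width=3 -> value=3 (bin 011); offset now 12 = byte 1 bit 4; 20 bits remain
Read 4: bits[12:18] width=6 -> value=48 (bin 110000); offset now 18 = byte 2 bit 2; 14 bits remain
Read 5: bits[18:24] width=6 -> value=54 (bin 110110); offset now 24 = byte 3 bit 0; 8 bits remain

Answer: value=122 offset=7
value=0 offset=9
value=3 offset=12
value=48 offset=18
value=54 offset=24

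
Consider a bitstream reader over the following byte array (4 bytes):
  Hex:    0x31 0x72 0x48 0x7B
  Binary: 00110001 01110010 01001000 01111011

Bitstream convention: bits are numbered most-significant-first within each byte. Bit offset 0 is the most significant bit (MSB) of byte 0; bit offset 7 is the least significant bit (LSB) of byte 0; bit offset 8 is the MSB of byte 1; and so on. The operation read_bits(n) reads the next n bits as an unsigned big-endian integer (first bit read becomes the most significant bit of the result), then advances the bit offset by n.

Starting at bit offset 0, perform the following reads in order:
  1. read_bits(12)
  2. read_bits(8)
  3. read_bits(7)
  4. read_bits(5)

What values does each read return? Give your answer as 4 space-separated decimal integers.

Answer: 791 36 67 27

Derivation:
Read 1: bits[0:12] width=12 -> value=791 (bin 001100010111); offset now 12 = byte 1 bit 4; 20 bits remain
Read 2: bits[12:20] width=8 -> value=36 (bin 00100100); offset now 20 = byte 2 bit 4; 12 bits remain
Read 3: bits[20:27] width=7 -> value=67 (bin 1000011); offset now 27 = byte 3 bit 3; 5 bits remain
Read 4: bits[27:32] width=5 -> value=27 (bin 11011); offset now 32 = byte 4 bit 0; 0 bits remain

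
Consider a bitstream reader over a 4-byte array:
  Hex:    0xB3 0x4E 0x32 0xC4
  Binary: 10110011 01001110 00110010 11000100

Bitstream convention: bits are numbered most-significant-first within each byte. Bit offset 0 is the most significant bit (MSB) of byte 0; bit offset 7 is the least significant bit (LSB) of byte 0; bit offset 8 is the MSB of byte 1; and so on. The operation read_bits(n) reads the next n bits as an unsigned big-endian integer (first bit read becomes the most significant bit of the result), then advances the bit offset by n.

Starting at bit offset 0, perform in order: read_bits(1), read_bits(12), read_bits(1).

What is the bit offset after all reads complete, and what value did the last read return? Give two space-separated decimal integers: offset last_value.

Answer: 14 1

Derivation:
Read 1: bits[0:1] width=1 -> value=1 (bin 1); offset now 1 = byte 0 bit 1; 31 bits remain
Read 2: bits[1:13] width=12 -> value=1641 (bin 011001101001); offset now 13 = byte 1 bit 5; 19 bits remain
Read 3: bits[13:14] width=1 -> value=1 (bin 1); offset now 14 = byte 1 bit 6; 18 bits remain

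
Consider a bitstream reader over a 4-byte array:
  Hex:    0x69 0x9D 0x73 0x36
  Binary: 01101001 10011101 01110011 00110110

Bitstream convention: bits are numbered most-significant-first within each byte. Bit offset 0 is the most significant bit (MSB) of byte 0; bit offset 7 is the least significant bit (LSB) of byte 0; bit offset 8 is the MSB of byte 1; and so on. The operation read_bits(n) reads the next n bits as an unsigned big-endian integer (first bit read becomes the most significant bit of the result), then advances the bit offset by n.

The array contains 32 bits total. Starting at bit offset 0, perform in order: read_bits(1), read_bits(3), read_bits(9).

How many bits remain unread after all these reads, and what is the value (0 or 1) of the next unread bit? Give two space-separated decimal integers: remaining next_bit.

Read 1: bits[0:1] width=1 -> value=0 (bin 0); offset now 1 = byte 0 bit 1; 31 bits remain
Read 2: bits[1:4] width=3 -> value=6 (bin 110); offset now 4 = byte 0 bit 4; 28 bits remain
Read 3: bits[4:13] width=9 -> value=307 (bin 100110011); offset now 13 = byte 1 bit 5; 19 bits remain

Answer: 19 1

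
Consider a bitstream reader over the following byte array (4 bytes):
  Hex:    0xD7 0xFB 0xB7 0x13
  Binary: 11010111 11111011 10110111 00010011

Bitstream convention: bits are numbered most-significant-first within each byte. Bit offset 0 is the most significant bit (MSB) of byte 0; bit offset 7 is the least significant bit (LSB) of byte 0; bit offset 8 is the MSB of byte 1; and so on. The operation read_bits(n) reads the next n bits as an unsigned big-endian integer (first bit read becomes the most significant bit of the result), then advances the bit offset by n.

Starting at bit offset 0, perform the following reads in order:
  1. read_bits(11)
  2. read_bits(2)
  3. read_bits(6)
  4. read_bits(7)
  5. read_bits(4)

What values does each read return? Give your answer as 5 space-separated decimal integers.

Read 1: bits[0:11] width=11 -> value=1727 (bin 11010111111); offset now 11 = byte 1 bit 3; 21 bits remain
Read 2: bits[11:13] width=2 -> value=3 (bin 11); offset now 13 = byte 1 bit 5; 19 bits remain
Read 3: bits[13:19] width=6 -> value=29 (bin 011101); offset now 19 = byte 2 bit 3; 13 bits remain
Read 4: bits[19:26] width=7 -> value=92 (bin 1011100); offset now 26 = byte 3 bit 2; 6 bits remain
Read 5: bits[26:30] width=4 -> value=4 (bin 0100); offset now 30 = byte 3 bit 6; 2 bits remain

Answer: 1727 3 29 92 4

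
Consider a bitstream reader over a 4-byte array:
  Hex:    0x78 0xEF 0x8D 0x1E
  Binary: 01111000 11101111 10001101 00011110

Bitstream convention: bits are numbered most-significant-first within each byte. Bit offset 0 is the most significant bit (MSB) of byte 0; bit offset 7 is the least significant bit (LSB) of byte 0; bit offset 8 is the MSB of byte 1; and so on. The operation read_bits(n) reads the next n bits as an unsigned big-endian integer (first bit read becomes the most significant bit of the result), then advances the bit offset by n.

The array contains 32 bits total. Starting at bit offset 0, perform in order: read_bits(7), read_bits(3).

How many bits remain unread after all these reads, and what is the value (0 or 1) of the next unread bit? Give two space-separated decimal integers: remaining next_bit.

Read 1: bits[0:7] width=7 -> value=60 (bin 0111100); offset now 7 = byte 0 bit 7; 25 bits remain
Read 2: bits[7:10] width=3 -> value=3 (bin 011); offset now 10 = byte 1 bit 2; 22 bits remain

Answer: 22 1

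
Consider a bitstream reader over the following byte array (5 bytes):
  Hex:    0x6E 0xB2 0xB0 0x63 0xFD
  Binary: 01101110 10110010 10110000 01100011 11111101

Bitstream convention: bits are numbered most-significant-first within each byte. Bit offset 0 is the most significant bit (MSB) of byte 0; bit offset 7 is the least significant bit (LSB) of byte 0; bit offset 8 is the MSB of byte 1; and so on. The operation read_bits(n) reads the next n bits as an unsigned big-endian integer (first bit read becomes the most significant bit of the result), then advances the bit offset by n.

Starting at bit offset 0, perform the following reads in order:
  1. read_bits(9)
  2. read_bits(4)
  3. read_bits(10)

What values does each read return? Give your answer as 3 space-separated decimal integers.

Read 1: bits[0:9] width=9 -> value=221 (bin 011011101); offset now 9 = byte 1 bit 1; 31 bits remain
Read 2: bits[9:13] width=4 -> value=6 (bin 0110); offset now 13 = byte 1 bit 5; 27 bits remain
Read 3: bits[13:23] width=10 -> value=344 (bin 0101011000); offset now 23 = byte 2 bit 7; 17 bits remain

Answer: 221 6 344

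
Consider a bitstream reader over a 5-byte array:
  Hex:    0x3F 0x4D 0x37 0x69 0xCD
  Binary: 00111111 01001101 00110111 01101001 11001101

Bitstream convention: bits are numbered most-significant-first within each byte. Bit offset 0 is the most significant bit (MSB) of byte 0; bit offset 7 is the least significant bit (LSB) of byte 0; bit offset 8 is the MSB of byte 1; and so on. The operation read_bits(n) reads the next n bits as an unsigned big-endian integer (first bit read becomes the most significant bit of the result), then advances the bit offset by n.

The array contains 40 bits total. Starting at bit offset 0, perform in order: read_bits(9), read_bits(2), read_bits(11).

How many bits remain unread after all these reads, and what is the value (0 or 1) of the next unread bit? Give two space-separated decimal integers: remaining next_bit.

Read 1: bits[0:9] width=9 -> value=126 (bin 001111110); offset now 9 = byte 1 bit 1; 31 bits remain
Read 2: bits[9:11] width=2 -> value=2 (bin 10); offset now 11 = byte 1 bit 3; 29 bits remain
Read 3: bits[11:22] width=11 -> value=845 (bin 01101001101); offset now 22 = byte 2 bit 6; 18 bits remain

Answer: 18 1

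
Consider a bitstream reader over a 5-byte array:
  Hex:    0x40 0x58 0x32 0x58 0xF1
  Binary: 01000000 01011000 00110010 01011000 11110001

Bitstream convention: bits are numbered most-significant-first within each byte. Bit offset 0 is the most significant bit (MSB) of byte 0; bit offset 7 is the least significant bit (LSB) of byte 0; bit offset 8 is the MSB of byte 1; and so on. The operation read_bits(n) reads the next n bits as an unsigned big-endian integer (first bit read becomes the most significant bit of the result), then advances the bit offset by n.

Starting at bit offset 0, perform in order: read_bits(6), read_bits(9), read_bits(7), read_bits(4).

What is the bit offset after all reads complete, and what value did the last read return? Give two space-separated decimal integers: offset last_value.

Answer: 26 9

Derivation:
Read 1: bits[0:6] width=6 -> value=16 (bin 010000); offset now 6 = byte 0 bit 6; 34 bits remain
Read 2: bits[6:15] width=9 -> value=44 (bin 000101100); offset now 15 = byte 1 bit 7; 25 bits remain
Read 3: bits[15:22] width=7 -> value=12 (bin 0001100); offset now 22 = byte 2 bit 6; 18 bits remain
Read 4: bits[22:26] width=4 -> value=9 (bin 1001); offset now 26 = byte 3 bit 2; 14 bits remain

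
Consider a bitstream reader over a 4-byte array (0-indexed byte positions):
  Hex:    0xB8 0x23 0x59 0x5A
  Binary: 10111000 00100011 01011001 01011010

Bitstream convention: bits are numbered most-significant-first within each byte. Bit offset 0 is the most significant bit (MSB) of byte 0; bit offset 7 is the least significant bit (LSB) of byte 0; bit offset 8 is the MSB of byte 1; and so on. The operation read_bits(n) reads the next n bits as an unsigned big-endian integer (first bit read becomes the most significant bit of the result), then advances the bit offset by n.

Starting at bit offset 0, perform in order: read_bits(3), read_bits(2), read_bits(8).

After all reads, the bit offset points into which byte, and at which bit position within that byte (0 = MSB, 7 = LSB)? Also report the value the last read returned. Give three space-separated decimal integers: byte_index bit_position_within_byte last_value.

Answer: 1 5 4

Derivation:
Read 1: bits[0:3] width=3 -> value=5 (bin 101); offset now 3 = byte 0 bit 3; 29 bits remain
Read 2: bits[3:5] width=2 -> value=3 (bin 11); offset now 5 = byte 0 bit 5; 27 bits remain
Read 3: bits[5:13] width=8 -> value=4 (bin 00000100); offset now 13 = byte 1 bit 5; 19 bits remain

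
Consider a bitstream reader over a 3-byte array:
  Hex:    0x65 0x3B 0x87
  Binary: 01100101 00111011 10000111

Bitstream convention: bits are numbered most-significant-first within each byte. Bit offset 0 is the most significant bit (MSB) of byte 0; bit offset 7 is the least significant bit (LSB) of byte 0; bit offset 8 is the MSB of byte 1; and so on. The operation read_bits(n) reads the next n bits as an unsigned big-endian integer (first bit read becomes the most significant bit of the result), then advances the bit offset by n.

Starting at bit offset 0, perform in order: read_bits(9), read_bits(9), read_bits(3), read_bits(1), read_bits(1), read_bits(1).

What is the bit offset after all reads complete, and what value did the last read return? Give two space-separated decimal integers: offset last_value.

Read 1: bits[0:9] width=9 -> value=202 (bin 011001010); offset now 9 = byte 1 bit 1; 15 bits remain
Read 2: bits[9:18] width=9 -> value=238 (bin 011101110); offset now 18 = byte 2 bit 2; 6 bits remain
Read 3: bits[18:21] width=3 -> value=0 (bin 000); offset now 21 = byte 2 bit 5; 3 bits remain
Read 4: bits[21:22] width=1 -> value=1 (bin 1); offset now 22 = byte 2 bit 6; 2 bits remain
Read 5: bits[22:23] width=1 -> value=1 (bin 1); offset now 23 = byte 2 bit 7; 1 bits remain
Read 6: bits[23:24] width=1 -> value=1 (bin 1); offset now 24 = byte 3 bit 0; 0 bits remain

Answer: 24 1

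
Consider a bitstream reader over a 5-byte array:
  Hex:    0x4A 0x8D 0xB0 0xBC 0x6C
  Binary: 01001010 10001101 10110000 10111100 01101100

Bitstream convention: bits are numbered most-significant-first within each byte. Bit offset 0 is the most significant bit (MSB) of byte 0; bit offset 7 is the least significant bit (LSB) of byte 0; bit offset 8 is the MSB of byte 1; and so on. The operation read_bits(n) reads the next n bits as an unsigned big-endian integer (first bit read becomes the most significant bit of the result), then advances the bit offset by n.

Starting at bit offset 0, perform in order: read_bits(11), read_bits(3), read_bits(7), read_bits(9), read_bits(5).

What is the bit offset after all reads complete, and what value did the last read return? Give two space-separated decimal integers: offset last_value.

Read 1: bits[0:11] width=11 -> value=596 (bin 01001010100); offset now 11 = byte 1 bit 3; 29 bits remain
Read 2: bits[11:14] width=3 -> value=3 (bin 011); offset now 14 = byte 1 bit 6; 26 bits remain
Read 3: bits[14:21] width=7 -> value=54 (bin 0110110); offset now 21 = byte 2 bit 5; 19 bits remain
Read 4: bits[21:30] width=9 -> value=47 (bin 000101111); offset now 30 = byte 3 bit 6; 10 bits remain
Read 5: bits[30:35] width=5 -> value=3 (bin 00011); offset now 35 = byte 4 bit 3; 5 bits remain

Answer: 35 3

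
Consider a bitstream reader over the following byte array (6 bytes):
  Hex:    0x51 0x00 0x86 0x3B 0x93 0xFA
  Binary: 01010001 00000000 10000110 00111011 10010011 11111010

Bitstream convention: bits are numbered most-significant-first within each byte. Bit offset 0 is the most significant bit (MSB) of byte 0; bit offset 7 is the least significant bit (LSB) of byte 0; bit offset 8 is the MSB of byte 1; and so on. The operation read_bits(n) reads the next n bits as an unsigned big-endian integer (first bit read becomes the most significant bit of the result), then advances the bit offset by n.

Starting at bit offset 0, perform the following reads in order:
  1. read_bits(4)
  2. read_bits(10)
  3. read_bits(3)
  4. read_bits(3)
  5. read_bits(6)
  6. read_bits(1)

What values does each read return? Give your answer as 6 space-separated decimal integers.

Answer: 5 64 1 0 24 1

Derivation:
Read 1: bits[0:4] width=4 -> value=5 (bin 0101); offset now 4 = byte 0 bit 4; 44 bits remain
Read 2: bits[4:14] width=10 -> value=64 (bin 0001000000); offset now 14 = byte 1 bit 6; 34 bits remain
Read 3: bits[14:17] width=3 -> value=1 (bin 001); offset now 17 = byte 2 bit 1; 31 bits remain
Read 4: bits[17:20] width=3 -> value=0 (bin 000); offset now 20 = byte 2 bit 4; 28 bits remain
Read 5: bits[20:26] width=6 -> value=24 (bin 011000); offset now 26 = byte 3 bit 2; 22 bits remain
Read 6: bits[26:27] width=1 -> value=1 (bin 1); offset now 27 = byte 3 bit 3; 21 bits remain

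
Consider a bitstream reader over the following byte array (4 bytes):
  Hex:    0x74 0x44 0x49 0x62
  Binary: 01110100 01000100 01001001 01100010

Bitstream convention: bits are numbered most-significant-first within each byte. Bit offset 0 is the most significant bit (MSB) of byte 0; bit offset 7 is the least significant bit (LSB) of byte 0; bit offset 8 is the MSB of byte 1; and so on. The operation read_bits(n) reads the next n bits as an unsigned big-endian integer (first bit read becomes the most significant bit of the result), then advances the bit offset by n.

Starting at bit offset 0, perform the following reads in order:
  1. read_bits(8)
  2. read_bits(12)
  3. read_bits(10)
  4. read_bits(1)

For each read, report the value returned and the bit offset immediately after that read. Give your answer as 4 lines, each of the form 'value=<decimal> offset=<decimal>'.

Answer: value=116 offset=8
value=1092 offset=20
value=600 offset=30
value=1 offset=31

Derivation:
Read 1: bits[0:8] width=8 -> value=116 (bin 01110100); offset now 8 = byte 1 bit 0; 24 bits remain
Read 2: bits[8:20] width=12 -> value=1092 (bin 010001000100); offset now 20 = byte 2 bit 4; 12 bits remain
Read 3: bits[20:30] width=10 -> value=600 (bin 1001011000); offset now 30 = byte 3 bit 6; 2 bits remain
Read 4: bits[30:31] width=1 -> value=1 (bin 1); offset now 31 = byte 3 bit 7; 1 bits remain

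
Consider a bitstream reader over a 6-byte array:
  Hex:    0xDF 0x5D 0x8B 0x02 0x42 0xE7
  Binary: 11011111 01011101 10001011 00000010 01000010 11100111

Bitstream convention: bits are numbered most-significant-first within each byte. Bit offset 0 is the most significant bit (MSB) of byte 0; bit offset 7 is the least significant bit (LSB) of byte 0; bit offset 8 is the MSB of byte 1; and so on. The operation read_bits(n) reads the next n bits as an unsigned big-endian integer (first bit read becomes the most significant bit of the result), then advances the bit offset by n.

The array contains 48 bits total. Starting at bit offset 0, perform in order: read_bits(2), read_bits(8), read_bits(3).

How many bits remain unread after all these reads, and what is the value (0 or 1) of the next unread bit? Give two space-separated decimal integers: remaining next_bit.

Read 1: bits[0:2] width=2 -> value=3 (bin 11); offset now 2 = byte 0 bit 2; 46 bits remain
Read 2: bits[2:10] width=8 -> value=125 (bin 01111101); offset now 10 = byte 1 bit 2; 38 bits remain
Read 3: bits[10:13] width=3 -> value=3 (bin 011); offset now 13 = byte 1 bit 5; 35 bits remain

Answer: 35 1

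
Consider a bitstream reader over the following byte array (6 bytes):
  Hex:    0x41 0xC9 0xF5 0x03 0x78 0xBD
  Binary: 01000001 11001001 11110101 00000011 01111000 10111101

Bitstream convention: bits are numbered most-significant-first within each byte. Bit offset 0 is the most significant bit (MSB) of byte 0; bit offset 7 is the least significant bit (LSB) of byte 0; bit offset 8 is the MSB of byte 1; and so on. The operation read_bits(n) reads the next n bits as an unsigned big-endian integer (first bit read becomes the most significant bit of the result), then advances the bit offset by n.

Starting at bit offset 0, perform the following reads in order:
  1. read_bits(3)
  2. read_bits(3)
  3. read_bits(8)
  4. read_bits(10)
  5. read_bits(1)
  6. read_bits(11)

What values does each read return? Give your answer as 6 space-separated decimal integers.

Read 1: bits[0:3] width=3 -> value=2 (bin 010); offset now 3 = byte 0 bit 3; 45 bits remain
Read 2: bits[3:6] width=3 -> value=0 (bin 000); offset now 6 = byte 0 bit 6; 42 bits remain
Read 3: bits[6:14] width=8 -> value=114 (bin 01110010); offset now 14 = byte 1 bit 6; 34 bits remain
Read 4: bits[14:24] width=10 -> value=501 (bin 0111110101); offset now 24 = byte 3 bit 0; 24 bits remain
Read 5: bits[24:25] width=1 -> value=0 (bin 0); offset now 25 = byte 3 bit 1; 23 bits remain
Read 6: bits[25:36] width=11 -> value=55 (bin 00000110111); offset now 36 = byte 4 bit 4; 12 bits remain

Answer: 2 0 114 501 0 55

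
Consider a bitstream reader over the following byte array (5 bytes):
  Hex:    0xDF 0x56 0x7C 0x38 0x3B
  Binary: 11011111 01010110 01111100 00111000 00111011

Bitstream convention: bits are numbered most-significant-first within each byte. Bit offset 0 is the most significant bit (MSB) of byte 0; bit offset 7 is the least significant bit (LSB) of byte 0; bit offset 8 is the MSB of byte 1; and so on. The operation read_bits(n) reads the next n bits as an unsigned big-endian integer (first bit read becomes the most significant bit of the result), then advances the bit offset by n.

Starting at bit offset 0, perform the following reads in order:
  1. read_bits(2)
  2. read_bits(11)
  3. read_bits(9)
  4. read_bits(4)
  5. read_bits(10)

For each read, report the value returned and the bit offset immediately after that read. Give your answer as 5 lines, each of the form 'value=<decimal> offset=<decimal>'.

Answer: value=3 offset=2
value=1002 offset=13
value=415 offset=22
value=0 offset=26
value=899 offset=36

Derivation:
Read 1: bits[0:2] width=2 -> value=3 (bin 11); offset now 2 = byte 0 bit 2; 38 bits remain
Read 2: bits[2:13] width=11 -> value=1002 (bin 01111101010); offset now 13 = byte 1 bit 5; 27 bits remain
Read 3: bits[13:22] width=9 -> value=415 (bin 110011111); offset now 22 = byte 2 bit 6; 18 bits remain
Read 4: bits[22:26] width=4 -> value=0 (bin 0000); offset now 26 = byte 3 bit 2; 14 bits remain
Read 5: bits[26:36] width=10 -> value=899 (bin 1110000011); offset now 36 = byte 4 bit 4; 4 bits remain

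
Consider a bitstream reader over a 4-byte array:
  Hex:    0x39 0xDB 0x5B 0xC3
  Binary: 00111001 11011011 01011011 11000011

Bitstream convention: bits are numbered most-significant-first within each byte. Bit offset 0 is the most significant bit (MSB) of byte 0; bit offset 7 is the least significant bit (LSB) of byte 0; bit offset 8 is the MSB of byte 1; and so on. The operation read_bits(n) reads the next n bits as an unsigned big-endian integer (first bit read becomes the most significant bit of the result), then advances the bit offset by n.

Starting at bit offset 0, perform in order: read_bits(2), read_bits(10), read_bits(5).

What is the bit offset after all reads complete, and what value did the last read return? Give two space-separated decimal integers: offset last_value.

Read 1: bits[0:2] width=2 -> value=0 (bin 00); offset now 2 = byte 0 bit 2; 30 bits remain
Read 2: bits[2:12] width=10 -> value=925 (bin 1110011101); offset now 12 = byte 1 bit 4; 20 bits remain
Read 3: bits[12:17] width=5 -> value=22 (bin 10110); offset now 17 = byte 2 bit 1; 15 bits remain

Answer: 17 22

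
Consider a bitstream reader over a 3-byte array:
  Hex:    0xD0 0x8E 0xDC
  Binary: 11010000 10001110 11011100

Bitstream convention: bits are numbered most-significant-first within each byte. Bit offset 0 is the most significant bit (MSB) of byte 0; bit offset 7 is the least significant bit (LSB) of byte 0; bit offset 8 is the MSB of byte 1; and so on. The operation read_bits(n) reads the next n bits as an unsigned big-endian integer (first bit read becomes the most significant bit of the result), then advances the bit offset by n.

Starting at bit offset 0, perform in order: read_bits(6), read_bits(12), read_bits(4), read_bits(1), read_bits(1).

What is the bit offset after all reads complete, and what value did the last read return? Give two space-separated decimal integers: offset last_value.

Read 1: bits[0:6] width=6 -> value=52 (bin 110100); offset now 6 = byte 0 bit 6; 18 bits remain
Read 2: bits[6:18] width=12 -> value=571 (bin 001000111011); offset now 18 = byte 2 bit 2; 6 bits remain
Read 3: bits[18:22] width=4 -> value=7 (bin 0111); offset now 22 = byte 2 bit 6; 2 bits remain
Read 4: bits[22:23] width=1 -> value=0 (bin 0); offset now 23 = byte 2 bit 7; 1 bits remain
Read 5: bits[23:24] width=1 -> value=0 (bin 0); offset now 24 = byte 3 bit 0; 0 bits remain

Answer: 24 0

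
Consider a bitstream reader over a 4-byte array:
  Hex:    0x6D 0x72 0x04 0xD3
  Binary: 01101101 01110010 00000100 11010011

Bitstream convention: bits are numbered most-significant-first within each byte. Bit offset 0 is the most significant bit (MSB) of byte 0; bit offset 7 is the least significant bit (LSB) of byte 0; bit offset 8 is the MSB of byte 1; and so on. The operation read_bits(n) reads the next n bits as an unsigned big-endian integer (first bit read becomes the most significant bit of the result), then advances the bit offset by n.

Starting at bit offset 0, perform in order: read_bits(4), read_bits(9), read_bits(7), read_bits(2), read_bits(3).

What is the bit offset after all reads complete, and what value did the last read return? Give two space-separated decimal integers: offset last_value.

Answer: 25 1

Derivation:
Read 1: bits[0:4] width=4 -> value=6 (bin 0110); offset now 4 = byte 0 bit 4; 28 bits remain
Read 2: bits[4:13] width=9 -> value=430 (bin 110101110); offset now 13 = byte 1 bit 5; 19 bits remain
Read 3: bits[13:20] width=7 -> value=32 (bin 0100000); offset now 20 = byte 2 bit 4; 12 bits remain
Read 4: bits[20:22] width=2 -> value=1 (bin 01); offset now 22 = byte 2 bit 6; 10 bits remain
Read 5: bits[22:25] width=3 -> value=1 (bin 001); offset now 25 = byte 3 bit 1; 7 bits remain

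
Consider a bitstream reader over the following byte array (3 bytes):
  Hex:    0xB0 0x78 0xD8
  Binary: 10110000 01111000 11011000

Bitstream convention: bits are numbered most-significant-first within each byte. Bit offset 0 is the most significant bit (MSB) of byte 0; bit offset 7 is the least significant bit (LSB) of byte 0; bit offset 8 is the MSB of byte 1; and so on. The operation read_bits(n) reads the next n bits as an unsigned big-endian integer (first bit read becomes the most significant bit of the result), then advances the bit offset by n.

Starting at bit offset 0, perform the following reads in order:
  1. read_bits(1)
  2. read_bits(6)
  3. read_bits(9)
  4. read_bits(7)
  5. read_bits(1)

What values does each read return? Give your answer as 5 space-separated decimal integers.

Answer: 1 24 120 108 0

Derivation:
Read 1: bits[0:1] width=1 -> value=1 (bin 1); offset now 1 = byte 0 bit 1; 23 bits remain
Read 2: bits[1:7] width=6 -> value=24 (bin 011000); offset now 7 = byte 0 bit 7; 17 bits remain
Read 3: bits[7:16] width=9 -> value=120 (bin 001111000); offset now 16 = byte 2 bit 0; 8 bits remain
Read 4: bits[16:23] width=7 -> value=108 (bin 1101100); offset now 23 = byte 2 bit 7; 1 bits remain
Read 5: bits[23:24] width=1 -> value=0 (bin 0); offset now 24 = byte 3 bit 0; 0 bits remain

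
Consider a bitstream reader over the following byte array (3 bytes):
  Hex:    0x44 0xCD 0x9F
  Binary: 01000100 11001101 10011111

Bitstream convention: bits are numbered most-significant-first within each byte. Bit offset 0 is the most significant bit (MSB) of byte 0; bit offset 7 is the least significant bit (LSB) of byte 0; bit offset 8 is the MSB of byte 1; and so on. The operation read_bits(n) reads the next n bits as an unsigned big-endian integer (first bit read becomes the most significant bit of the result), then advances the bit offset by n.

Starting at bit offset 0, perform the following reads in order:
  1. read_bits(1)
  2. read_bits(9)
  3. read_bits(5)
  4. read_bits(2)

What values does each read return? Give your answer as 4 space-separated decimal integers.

Answer: 0 275 6 3

Derivation:
Read 1: bits[0:1] width=1 -> value=0 (bin 0); offset now 1 = byte 0 bit 1; 23 bits remain
Read 2: bits[1:10] width=9 -> value=275 (bin 100010011); offset now 10 = byte 1 bit 2; 14 bits remain
Read 3: bits[10:15] width=5 -> value=6 (bin 00110); offset now 15 = byte 1 bit 7; 9 bits remain
Read 4: bits[15:17] width=2 -> value=3 (bin 11); offset now 17 = byte 2 bit 1; 7 bits remain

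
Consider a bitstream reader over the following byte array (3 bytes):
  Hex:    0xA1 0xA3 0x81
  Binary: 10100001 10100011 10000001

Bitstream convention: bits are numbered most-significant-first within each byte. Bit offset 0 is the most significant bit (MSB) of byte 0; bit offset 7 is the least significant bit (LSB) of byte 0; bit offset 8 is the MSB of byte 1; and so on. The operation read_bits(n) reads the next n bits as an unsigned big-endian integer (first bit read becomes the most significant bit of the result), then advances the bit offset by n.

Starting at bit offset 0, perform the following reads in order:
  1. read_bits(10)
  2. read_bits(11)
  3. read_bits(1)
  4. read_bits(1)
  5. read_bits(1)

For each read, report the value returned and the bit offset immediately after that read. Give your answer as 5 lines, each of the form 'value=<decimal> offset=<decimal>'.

Read 1: bits[0:10] width=10 -> value=646 (bin 1010000110); offset now 10 = byte 1 bit 2; 14 bits remain
Read 2: bits[10:21] width=11 -> value=1136 (bin 10001110000); offset now 21 = byte 2 bit 5; 3 bits remain
Read 3: bits[21:22] width=1 -> value=0 (bin 0); offset now 22 = byte 2 bit 6; 2 bits remain
Read 4: bits[22:23] width=1 -> value=0 (bin 0); offset now 23 = byte 2 bit 7; 1 bits remain
Read 5: bits[23:24] width=1 -> value=1 (bin 1); offset now 24 = byte 3 bit 0; 0 bits remain

Answer: value=646 offset=10
value=1136 offset=21
value=0 offset=22
value=0 offset=23
value=1 offset=24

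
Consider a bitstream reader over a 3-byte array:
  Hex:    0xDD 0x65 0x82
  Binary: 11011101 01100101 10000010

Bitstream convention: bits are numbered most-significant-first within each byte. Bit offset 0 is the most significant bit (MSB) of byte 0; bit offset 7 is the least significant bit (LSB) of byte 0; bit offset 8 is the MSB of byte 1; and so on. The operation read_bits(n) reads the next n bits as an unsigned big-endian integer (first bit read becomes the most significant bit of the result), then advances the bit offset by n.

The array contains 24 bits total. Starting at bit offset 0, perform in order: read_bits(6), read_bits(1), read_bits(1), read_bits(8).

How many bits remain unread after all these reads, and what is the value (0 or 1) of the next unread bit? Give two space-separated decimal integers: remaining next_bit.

Read 1: bits[0:6] width=6 -> value=55 (bin 110111); offset now 6 = byte 0 bit 6; 18 bits remain
Read 2: bits[6:7] width=1 -> value=0 (bin 0); offset now 7 = byte 0 bit 7; 17 bits remain
Read 3: bits[7:8] width=1 -> value=1 (bin 1); offset now 8 = byte 1 bit 0; 16 bits remain
Read 4: bits[8:16] width=8 -> value=101 (bin 01100101); offset now 16 = byte 2 bit 0; 8 bits remain

Answer: 8 1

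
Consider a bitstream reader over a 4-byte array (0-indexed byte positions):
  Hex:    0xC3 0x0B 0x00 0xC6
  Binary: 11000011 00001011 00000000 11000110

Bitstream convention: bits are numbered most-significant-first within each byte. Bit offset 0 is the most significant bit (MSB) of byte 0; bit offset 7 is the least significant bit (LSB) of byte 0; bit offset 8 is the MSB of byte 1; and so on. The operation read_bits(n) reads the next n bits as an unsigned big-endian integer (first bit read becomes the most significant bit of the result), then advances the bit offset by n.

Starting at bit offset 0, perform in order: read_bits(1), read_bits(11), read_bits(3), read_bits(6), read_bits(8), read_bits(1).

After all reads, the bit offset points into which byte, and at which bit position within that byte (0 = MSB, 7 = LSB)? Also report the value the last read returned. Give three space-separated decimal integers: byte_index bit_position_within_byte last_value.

Answer: 3 6 1

Derivation:
Read 1: bits[0:1] width=1 -> value=1 (bin 1); offset now 1 = byte 0 bit 1; 31 bits remain
Read 2: bits[1:12] width=11 -> value=1072 (bin 10000110000); offset now 12 = byte 1 bit 4; 20 bits remain
Read 3: bits[12:15] width=3 -> value=5 (bin 101); offset now 15 = byte 1 bit 7; 17 bits remain
Read 4: bits[15:21] width=6 -> value=32 (bin 100000); offset now 21 = byte 2 bit 5; 11 bits remain
Read 5: bits[21:29] width=8 -> value=24 (bin 00011000); offset now 29 = byte 3 bit 5; 3 bits remain
Read 6: bits[29:30] width=1 -> value=1 (bin 1); offset now 30 = byte 3 bit 6; 2 bits remain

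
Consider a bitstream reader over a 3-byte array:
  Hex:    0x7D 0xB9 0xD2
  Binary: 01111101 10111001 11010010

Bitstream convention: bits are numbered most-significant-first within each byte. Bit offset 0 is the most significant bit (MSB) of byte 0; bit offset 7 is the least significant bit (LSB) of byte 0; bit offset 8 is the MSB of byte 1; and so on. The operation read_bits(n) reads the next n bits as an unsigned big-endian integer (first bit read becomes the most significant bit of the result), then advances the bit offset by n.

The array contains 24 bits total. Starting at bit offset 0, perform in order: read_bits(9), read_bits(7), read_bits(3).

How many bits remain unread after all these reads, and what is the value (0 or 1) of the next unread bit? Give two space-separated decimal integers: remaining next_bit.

Answer: 5 1

Derivation:
Read 1: bits[0:9] width=9 -> value=251 (bin 011111011); offset now 9 = byte 1 bit 1; 15 bits remain
Read 2: bits[9:16] width=7 -> value=57 (bin 0111001); offset now 16 = byte 2 bit 0; 8 bits remain
Read 3: bits[16:19] width=3 -> value=6 (bin 110); offset now 19 = byte 2 bit 3; 5 bits remain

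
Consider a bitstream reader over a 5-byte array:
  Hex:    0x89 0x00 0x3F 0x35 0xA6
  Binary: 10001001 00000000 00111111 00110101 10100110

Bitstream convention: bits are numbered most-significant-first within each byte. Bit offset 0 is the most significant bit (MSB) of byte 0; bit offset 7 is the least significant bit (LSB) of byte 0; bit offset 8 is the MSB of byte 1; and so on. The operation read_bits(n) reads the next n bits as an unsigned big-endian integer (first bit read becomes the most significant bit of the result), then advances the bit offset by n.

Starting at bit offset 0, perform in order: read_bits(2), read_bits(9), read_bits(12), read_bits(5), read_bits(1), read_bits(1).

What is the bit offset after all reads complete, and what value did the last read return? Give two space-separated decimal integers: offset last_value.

Answer: 30 1

Derivation:
Read 1: bits[0:2] width=2 -> value=2 (bin 10); offset now 2 = byte 0 bit 2; 38 bits remain
Read 2: bits[2:11] width=9 -> value=72 (bin 001001000); offset now 11 = byte 1 bit 3; 29 bits remain
Read 3: bits[11:23] width=12 -> value=31 (bin 000000011111); offset now 23 = byte 2 bit 7; 17 bits remain
Read 4: bits[23:28] width=5 -> value=19 (bin 10011); offset now 28 = byte 3 bit 4; 12 bits remain
Read 5: bits[28:29] width=1 -> value=0 (bin 0); offset now 29 = byte 3 bit 5; 11 bits remain
Read 6: bits[29:30] width=1 -> value=1 (bin 1); offset now 30 = byte 3 bit 6; 10 bits remain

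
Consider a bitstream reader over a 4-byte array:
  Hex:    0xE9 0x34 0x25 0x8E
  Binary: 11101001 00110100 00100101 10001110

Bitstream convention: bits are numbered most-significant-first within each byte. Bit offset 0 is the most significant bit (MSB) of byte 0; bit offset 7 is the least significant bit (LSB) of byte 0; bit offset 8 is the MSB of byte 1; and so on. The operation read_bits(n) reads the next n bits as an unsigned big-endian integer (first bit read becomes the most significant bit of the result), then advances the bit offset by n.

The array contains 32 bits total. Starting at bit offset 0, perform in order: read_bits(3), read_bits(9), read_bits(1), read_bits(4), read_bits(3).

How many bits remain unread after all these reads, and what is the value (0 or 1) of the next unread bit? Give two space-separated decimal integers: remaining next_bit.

Read 1: bits[0:3] width=3 -> value=7 (bin 111); offset now 3 = byte 0 bit 3; 29 bits remain
Read 2: bits[3:12] width=9 -> value=147 (bin 010010011); offset now 12 = byte 1 bit 4; 20 bits remain
Read 3: bits[12:13] width=1 -> value=0 (bin 0); offset now 13 = byte 1 bit 5; 19 bits remain
Read 4: bits[13:17] width=4 -> value=8 (bin 1000); offset now 17 = byte 2 bit 1; 15 bits remain
Read 5: bits[17:20] width=3 -> value=2 (bin 010); offset now 20 = byte 2 bit 4; 12 bits remain

Answer: 12 0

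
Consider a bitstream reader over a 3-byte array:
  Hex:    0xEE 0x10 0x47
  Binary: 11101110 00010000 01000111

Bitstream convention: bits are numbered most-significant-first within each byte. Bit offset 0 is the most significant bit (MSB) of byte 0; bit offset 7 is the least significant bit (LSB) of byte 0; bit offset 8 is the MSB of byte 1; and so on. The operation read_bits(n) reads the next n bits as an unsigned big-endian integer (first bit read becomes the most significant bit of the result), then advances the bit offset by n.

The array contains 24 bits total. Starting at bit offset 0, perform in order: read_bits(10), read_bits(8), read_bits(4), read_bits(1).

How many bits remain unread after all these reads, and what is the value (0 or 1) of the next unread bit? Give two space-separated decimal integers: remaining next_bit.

Answer: 1 1

Derivation:
Read 1: bits[0:10] width=10 -> value=952 (bin 1110111000); offset now 10 = byte 1 bit 2; 14 bits remain
Read 2: bits[10:18] width=8 -> value=65 (bin 01000001); offset now 18 = byte 2 bit 2; 6 bits remain
Read 3: bits[18:22] width=4 -> value=1 (bin 0001); offset now 22 = byte 2 bit 6; 2 bits remain
Read 4: bits[22:23] width=1 -> value=1 (bin 1); offset now 23 = byte 2 bit 7; 1 bits remain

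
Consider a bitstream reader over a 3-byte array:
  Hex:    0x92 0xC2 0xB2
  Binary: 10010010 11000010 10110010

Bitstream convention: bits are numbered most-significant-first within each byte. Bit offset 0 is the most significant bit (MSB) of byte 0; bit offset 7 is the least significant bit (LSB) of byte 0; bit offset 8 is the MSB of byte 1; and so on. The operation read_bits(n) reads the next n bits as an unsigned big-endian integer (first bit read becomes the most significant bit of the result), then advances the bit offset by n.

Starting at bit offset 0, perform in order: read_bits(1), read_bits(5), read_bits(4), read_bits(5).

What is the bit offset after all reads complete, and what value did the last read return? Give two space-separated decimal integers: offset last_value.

Answer: 15 1

Derivation:
Read 1: bits[0:1] width=1 -> value=1 (bin 1); offset now 1 = byte 0 bit 1; 23 bits remain
Read 2: bits[1:6] width=5 -> value=4 (bin 00100); offset now 6 = byte 0 bit 6; 18 bits remain
Read 3: bits[6:10] width=4 -> value=11 (bin 1011); offset now 10 = byte 1 bit 2; 14 bits remain
Read 4: bits[10:15] width=5 -> value=1 (bin 00001); offset now 15 = byte 1 bit 7; 9 bits remain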